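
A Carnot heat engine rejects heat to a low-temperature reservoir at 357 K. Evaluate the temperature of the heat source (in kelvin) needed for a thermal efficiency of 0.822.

T_H ≈ 2010 K

From η = 1 − T_C/T_H, solving for T_H gives T_H = T_C/(1 − η) = 357.00/(1 − 0.822) = 2010 K.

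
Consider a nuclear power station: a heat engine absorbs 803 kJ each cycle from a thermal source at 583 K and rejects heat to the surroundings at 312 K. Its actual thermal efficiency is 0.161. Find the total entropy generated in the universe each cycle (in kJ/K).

W = η·Q_H = 0.161 × 803 = 129.3 kJ, so Q_C = Q_H − W = 673.7 kJ.
The hot reservoir loses entropy Q_H/T_H = 803/583.00 = 1.377 kJ/K; the cold reservoir gains Q_C/T_C = 673.7/312.00 = 2.159 kJ/K.
ΔS_univ = −Q_H/T_H + Q_C/T_C = 0.782 kJ/K (> 0, since η = 0.161 < η_Carnot = 0.465).

ΔS_univ ≈ 0.782 kJ/K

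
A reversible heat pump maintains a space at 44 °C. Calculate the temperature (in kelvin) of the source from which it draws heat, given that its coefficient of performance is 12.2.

T_H = 44 °C → 44 + 273.15 = 317.15 K.
COP_HP = T_H/(T_H − T_C) ⇒ T_C = T_H·(COP_HP − 1)/COP_HP = 317.15 × (12.2 − 1)/12.2 = 291 K.

T_C ≈ 291 K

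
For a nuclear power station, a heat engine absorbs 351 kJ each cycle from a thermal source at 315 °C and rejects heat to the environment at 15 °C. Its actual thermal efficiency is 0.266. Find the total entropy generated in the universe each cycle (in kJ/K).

T_H = 315 °C → 315 + 273.15 = 588.15 K.
T_C = 15 °C → 15 + 273.15 = 288.15 K.
W = η·Q_H = 0.266 × 351 = 93.37 kJ, so Q_C = Q_H − W = 257.6 kJ.
The hot reservoir loses entropy Q_H/T_H = 351/588.15 = 0.5968 kJ/K; the cold reservoir gains Q_C/T_C = 257.6/288.15 = 0.8941 kJ/K.
ΔS_univ = −Q_H/T_H + Q_C/T_C = 0.297 kJ/K (> 0, since η = 0.266 < η_Carnot = 0.510).

ΔS_univ ≈ 0.297 kJ/K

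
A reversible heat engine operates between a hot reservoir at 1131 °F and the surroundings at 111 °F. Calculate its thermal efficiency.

η ≈ 0.6412

T_H = 1131 °F → (1131 − 32) × 5/9 = 610.56 °C = 883.71 K.
T_C = 111 °F → (111 − 32) × 5/9 = 43.89 °C = 317.04 K.
For a reversible engine, η = 1 − T_C/T_H = 1 − 317.04/883.71 = 0.6412.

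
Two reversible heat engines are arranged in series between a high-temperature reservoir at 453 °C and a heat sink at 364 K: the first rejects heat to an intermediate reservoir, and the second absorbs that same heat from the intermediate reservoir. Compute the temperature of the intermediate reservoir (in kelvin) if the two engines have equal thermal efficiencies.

T_m ≈ 514 K

T_H = 453 °C → 453 + 273.15 = 726.15 K.
Equal efficiencies require 1 − T_m/T_H = 1 − T_C/T_m, i.e. T_m/T_H = T_C/T_m, so T_m = √(T_H·T_C) = √(726.15 × 364.00) = 514 K.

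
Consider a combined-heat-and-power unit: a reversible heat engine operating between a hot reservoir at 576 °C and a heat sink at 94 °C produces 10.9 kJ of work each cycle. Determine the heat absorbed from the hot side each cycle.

T_H = 576 °C → 576 + 273.15 = 849.15 K.
T_C = 94 °C → 94 + 273.15 = 367.15 K.
Carnot efficiency: η = 1 − T_C/T_H = 1 − 367.15/849.15 = 0.5676.
Q_H = W/η = 10.9/0.5676 = 19.2 kJ.

Q_H ≈ 19.2 kJ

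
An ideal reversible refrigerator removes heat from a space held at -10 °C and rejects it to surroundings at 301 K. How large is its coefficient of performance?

COP_R ≈ 6.95

T_C = -10 °C → -10 + 273.15 = 263.15 K.
For a reversible refrigerator, COP_R = T_C/(T_H − T_C) = 263.15/(301.00 − 263.15) = 6.95.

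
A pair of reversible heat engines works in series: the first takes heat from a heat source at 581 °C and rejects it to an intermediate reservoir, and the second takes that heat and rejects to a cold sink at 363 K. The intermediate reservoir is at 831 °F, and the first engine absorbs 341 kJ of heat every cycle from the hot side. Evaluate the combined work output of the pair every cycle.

T_H = 581 °C → 581 + 273.15 = 854.15 K.
Two reversible stages in series are equivalent to a single Carnot engine between T_H and T_C, so η_total = 1 − T_C/T_H = 1 − 363.00/854.15 = 0.5750.
W_total = η_total · Q_H = 0.5750 × 341 = 196 kJ.

W_total ≈ 196 kJ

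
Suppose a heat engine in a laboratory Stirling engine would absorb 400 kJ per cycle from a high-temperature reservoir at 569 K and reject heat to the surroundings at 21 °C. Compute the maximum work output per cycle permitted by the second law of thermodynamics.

T_C = 21 °C → 21 + 273.15 = 294.15 K.
No engine can exceed the Carnot limit: η_max = 1 − T_C/T_H = 1 − 294.15/569.00 = 0.4830.
W_max = η_max · Q_H = 0.4830 × 400 = 193.2 kJ.

W_max ≈ 193.2 kJ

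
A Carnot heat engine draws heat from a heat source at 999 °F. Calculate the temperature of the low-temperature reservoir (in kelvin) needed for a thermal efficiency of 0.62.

T_C ≈ 307.9 K

T_H = 999 °F → (999 − 32) × 5/9 = 537.22 °C = 810.37 K.
From η = 1 − T_C/T_H, T_C = T_H·(1 − η) = 810.37 × (1 − 0.62) = 307.9 K.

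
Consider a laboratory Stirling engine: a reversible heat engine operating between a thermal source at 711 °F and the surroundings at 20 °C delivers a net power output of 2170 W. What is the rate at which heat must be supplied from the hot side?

Q̇_H ≈ 3950 W

T_H = 711 °F → (711 − 32) × 5/9 = 377.22 °C = 650.37 K.
T_C = 20 °C → 20 + 273.15 = 293.15 K.
For a reversible engine, η = 1 − T_C/T_H = 1 − 293.15/650.37 = 0.5493.
Q_H = W/η = 2170/0.5493 = 3950 W.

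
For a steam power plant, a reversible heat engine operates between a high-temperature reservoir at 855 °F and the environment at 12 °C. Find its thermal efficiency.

T_H = 855 °F → (855 − 32) × 5/9 = 457.22 °C = 730.37 K.
T_C = 12 °C → 12 + 273.15 = 285.15 K.
For a reversible engine, η = 1 − T_C/T_H = 1 − 285.15/730.37 = 0.610.

η ≈ 0.610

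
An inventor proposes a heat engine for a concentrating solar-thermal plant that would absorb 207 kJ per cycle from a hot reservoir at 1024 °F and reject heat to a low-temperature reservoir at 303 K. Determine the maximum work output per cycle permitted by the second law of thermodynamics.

W_max ≈ 131 kJ

T_H = 1024 °F → (1024 − 32) × 5/9 = 551.11 °C = 824.26 K.
The upper bound on efficiency is η_max = 1 − T_C/T_H = 1 − 303.00/824.26 = 0.6324.
W_max = η_max · Q_H = 0.6324 × 207 = 131 kJ.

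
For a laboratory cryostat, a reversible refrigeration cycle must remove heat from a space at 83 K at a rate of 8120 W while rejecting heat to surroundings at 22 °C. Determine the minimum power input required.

T_H = 22 °C → 22 + 273.15 = 295.15 K.
For a reversible refrigerator, COP_R = T_C/(T_H − T_C) = 83.00/212.15 = 0.3912.
W = Q_C/COP_R = 8120/0.3912 = 20750 W.

Ẇ_in ≈ 20750 W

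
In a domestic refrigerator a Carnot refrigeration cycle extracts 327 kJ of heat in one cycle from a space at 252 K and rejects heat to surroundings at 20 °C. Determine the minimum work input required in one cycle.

W_in ≈ 53.4 kJ

T_H = 20 °C → 20 + 273.15 = 293.15 K.
Carnot COP: COP_R = T_C/(T_H − T_C) = 252.00/41.15 = 6.1239.
W = Q_C/COP_R = 327/6.1239 = 53.4 kJ.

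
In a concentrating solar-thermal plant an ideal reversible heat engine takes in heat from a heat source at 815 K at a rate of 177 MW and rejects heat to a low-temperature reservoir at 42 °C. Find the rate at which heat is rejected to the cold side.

Q̇_C ≈ 68.44 MW

T_C = 42 °C → 42 + 273.15 = 315.15 K.
Since the cycle is reversible, η = 1 − T_C/T_H = 1 − 315.15/815.00 = 0.6133.
For a reversible cycle Q_C/Q_H = T_C/T_H, so Q_C = 177 × 315.15/815.00 = 68.44 MW.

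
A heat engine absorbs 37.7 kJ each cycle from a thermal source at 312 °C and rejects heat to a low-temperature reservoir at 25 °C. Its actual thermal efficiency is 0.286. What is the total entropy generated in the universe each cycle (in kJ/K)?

ΔS_univ ≈ 0.0259 kJ/K

T_H = 312 °C → 312 + 273.15 = 585.15 K.
T_C = 25 °C → 25 + 273.15 = 298.15 K.
W = η·Q_H = 0.286 × 37.7 = 10.78 kJ, so Q_C = Q_H − W = 26.92 kJ.
Entropy balance on the reservoirs: −Q_H/T_H = -0.06443 kJ/K, +Q_C/T_C = 0.09028 kJ/K.
ΔS_univ = −Q_H/T_H + Q_C/T_C = 0.0259 kJ/K (> 0, since η = 0.286 < η_Carnot = 0.490).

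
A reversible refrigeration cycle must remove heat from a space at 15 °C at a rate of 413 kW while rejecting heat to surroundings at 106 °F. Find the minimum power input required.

Ẇ_in ≈ 37.4 kW

T_H = 106 °F → (106 − 32) × 5/9 = 41.11 °C = 314.26 K.
T_C = 15 °C → 15 + 273.15 = 288.15 K.
Carnot COP: COP_R = T_C/(T_H − T_C) = 288.15/26.11 = 11.0355.
W = Q_C/COP_R = 413/11.0355 = 37.4 kW.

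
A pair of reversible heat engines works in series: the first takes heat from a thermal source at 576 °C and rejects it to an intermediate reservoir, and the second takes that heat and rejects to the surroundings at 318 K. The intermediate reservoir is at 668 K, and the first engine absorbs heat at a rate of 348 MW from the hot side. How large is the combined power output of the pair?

Ẇ_total ≈ 218 MW

T_H = 576 °C → 576 + 273.15 = 849.15 K.
Two reversible stages in series are equivalent to a single Carnot engine between T_H and T_C, so η_total = 1 − T_C/T_H = 1 − 318.00/849.15 = 0.6255.
W_total = η_total · Q_H = 0.6255 × 348 = 218 MW.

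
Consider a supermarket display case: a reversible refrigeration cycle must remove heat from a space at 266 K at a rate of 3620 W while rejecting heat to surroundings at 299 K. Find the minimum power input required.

Ẇ_in ≈ 449.1 W

For a reversible refrigerator, COP_R = T_C/(T_H − T_C) = 266.00/33.00 = 8.0606.
W = Q_C/COP_R = 3620/8.0606 = 449.1 W.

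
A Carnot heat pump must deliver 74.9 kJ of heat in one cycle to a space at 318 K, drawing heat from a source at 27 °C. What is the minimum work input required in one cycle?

W_in ≈ 4.20 kJ

T_C = 27 °C → 27 + 273.15 = 300.15 K.
Reversible heating COP: COP_HP = T_H/(T_H − T_C) = 318.00/17.85 = 17.8151.
W = Q_H/COP_HP = 74.9/17.8151 = 4.20 kJ.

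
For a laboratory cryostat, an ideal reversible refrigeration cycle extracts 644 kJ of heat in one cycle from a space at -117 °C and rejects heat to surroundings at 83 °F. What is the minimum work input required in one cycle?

W_in ≈ 599 kJ

T_H = 83 °F → (83 − 32) × 5/9 = 28.33 °C = 301.48 K.
T_C = -117 °C → -117 + 273.15 = 156.15 K.
The reversible coefficient of performance is COP_R = T_C/(T_H − T_C) = 156.15/145.33 = 1.0744.
W = Q_C/COP_R = 644/1.0744 = 599 kJ.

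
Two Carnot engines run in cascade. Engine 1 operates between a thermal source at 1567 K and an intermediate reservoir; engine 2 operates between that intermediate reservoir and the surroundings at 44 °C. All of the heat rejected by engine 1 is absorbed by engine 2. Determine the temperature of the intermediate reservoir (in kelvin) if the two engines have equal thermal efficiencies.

T_m ≈ 705 K

T_C = 44 °C → 44 + 273.15 = 317.15 K.
Equal efficiencies require 1 − T_m/T_H = 1 − T_C/T_m, i.e. T_m/T_H = T_C/T_m, so T_m = √(T_H·T_C) = √(1567.00 × 317.15) = 705 K.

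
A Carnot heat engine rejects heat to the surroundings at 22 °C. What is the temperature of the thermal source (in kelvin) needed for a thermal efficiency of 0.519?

T_C = 22 °C → 22 + 273.15 = 295.15 K.
From η = 1 − T_C/T_H, solving for T_H gives T_H = T_C/(1 − η) = 295.15/(1 − 0.519) = 614 K.

T_H ≈ 614 K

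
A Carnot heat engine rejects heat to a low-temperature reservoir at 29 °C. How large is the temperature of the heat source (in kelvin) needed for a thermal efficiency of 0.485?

T_C = 29 °C → 29 + 273.15 = 302.15 K.
From η = 1 − T_C/T_H, solving for T_H gives T_H = T_C/(1 − η) = 302.15/(1 − 0.485) = 587 K.

T_H ≈ 587 K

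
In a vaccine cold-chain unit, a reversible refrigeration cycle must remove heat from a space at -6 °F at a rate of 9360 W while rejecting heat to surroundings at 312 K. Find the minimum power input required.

T_C = -6 °F → (-6 − 32) × 5/9 = -21.11 °C = 252.04 K.
The reversible coefficient of performance is COP_R = T_C/(T_H − T_C) = 252.04/59.96 = 4.2034.
W = Q_C/COP_R = 9360/4.2034 = 2230 W.

Ẇ_in ≈ 2230 W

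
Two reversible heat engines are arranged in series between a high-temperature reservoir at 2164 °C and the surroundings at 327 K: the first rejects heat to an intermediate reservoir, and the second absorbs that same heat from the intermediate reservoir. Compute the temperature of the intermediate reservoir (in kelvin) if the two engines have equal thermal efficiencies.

T_m ≈ 892.7 K

T_H = 2164 °C → 2164 + 273.15 = 2437.15 K.
Equal efficiencies require 1 − T_m/T_H = 1 − T_C/T_m, i.e. T_m/T_H = T_C/T_m, so T_m = √(T_H·T_C) = √(2437.15 × 327.00) = 892.7 K.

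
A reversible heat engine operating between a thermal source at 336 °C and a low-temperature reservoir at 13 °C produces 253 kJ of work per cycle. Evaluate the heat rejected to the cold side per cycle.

T_H = 336 °C → 336 + 273.15 = 609.15 K.
T_C = 13 °C → 13 + 273.15 = 286.15 K.
Carnot efficiency: η = 1 − T_C/T_H = 1 − 286.15/609.15 = 0.5302.
Since Q_C/Q_H = T_C/T_H and Q_H = W/η, Q_C = W·T_C/(T_H − T_C) = 253 × 286.15/323.00 = 224.1 kJ.

Q_C ≈ 224.1 kJ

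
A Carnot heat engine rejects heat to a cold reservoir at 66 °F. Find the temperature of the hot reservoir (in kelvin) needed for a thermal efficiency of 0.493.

T_C = 66 °F → (66 − 32) × 5/9 = 18.89 °C = 292.04 K.
From η = 1 − T_C/T_H, solving for T_H gives T_H = T_C/(1 − η) = 292.04/(1 − 0.493) = 576 K.

T_H ≈ 576 K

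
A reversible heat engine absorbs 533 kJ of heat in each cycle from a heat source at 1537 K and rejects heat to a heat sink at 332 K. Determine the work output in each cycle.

W ≈ 418 kJ

Carnot efficiency: η = 1 − T_C/T_H = 1 − 332.00/1537.00 = 0.7840.
W = η·Q_H = 0.7840 × 533 = 418 kJ.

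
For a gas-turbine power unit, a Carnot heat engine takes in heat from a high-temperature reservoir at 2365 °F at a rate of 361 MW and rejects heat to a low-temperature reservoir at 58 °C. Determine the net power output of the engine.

Ẇ ≈ 285 MW

T_H = 2365 °F → (2365 − 32) × 5/9 = 1296.11 °C = 1569.26 K.
T_C = 58 °C → 58 + 273.15 = 331.15 K.
η_rev = 1 − T_C/T_H = 1 − 331.15/1569.26 = 0.7890.
W = η·Q_H = 0.7890 × 361 = 285 MW.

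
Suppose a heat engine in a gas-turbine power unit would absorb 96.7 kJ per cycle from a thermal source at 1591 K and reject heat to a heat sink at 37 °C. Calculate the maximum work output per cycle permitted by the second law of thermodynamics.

W_max ≈ 77.85 kJ

T_C = 37 °C → 37 + 273.15 = 310.15 K.
The second-law ceiling is the Carnot efficiency, η_max = 1 − T_C/T_H = 1 − 310.15/1591.00 = 0.8051.
W_max = η_max · Q_H = 0.8051 × 96.7 = 77.85 kJ.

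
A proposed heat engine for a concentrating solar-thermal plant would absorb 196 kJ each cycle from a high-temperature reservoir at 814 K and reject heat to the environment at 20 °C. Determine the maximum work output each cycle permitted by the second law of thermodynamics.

W_max ≈ 125.4 kJ

T_C = 20 °C → 20 + 273.15 = 293.15 K.
The second-law ceiling is the Carnot efficiency, η_max = 1 − T_C/T_H = 1 − 293.15/814.00 = 0.6399.
W_max = η_max · Q_H = 0.6399 × 196 = 125.4 kJ.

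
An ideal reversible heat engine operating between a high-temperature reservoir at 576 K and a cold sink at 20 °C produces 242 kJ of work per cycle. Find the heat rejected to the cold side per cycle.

Q_C ≈ 251 kJ

T_C = 20 °C → 20 + 273.15 = 293.15 K.
Carnot efficiency: η = 1 − T_C/T_H = 1 − 293.15/576.00 = 0.4911.
Since Q_C/Q_H = T_C/T_H and Q_H = W/η, Q_C = W·T_C/(T_H − T_C) = 242 × 293.15/282.85 = 251 kJ.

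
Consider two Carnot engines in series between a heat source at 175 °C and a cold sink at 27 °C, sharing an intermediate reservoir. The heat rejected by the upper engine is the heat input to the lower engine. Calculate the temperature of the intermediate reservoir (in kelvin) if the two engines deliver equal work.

T_H = 175 °C → 175 + 273.15 = 448.15 K.
T_C = 27 °C → 27 + 273.15 = 300.15 K.
For reversible stages Q_m = Q_H·(T_m/T_H). Setting W₁ = Q_H(1 − T_m/T_H) equal to W₂ = Q_m(1 − T_C/T_m) = Q_H·(T_m − T_C)/T_H gives T_H − T_m = T_m − T_C, so T_m = (T_H + T_C)/2 = (448.15 + 300.15)/2 = 374 K.

T_m ≈ 374 K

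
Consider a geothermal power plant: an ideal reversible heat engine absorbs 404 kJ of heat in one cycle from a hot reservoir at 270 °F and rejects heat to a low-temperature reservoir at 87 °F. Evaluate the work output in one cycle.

W ≈ 101 kJ

T_H = 270 °F → (270 − 32) × 5/9 = 132.22 °C = 405.37 K.
T_C = 87 °F → (87 − 32) × 5/9 = 30.56 °C = 303.71 K.
Carnot efficiency: η = 1 − T_C/T_H = 1 − 303.71/405.37 = 0.2508.
W = η·Q_H = 0.2508 × 404 = 101 kJ.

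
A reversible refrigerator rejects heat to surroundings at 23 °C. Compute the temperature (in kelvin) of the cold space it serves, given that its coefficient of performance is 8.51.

T_H = 23 °C → 23 + 273.15 = 296.15 K.
COP_R = T_C/(T_H − T_C) ⇒ T_C = T_H·COP_R/(1 + COP_R) = 296.15 × 8.51/(1 + 8.51) = 265 K.

T_C ≈ 265 K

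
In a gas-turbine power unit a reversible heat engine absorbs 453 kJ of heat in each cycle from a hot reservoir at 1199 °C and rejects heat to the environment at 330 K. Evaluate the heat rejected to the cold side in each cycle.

Q_C ≈ 101.5 kJ

T_H = 1199 °C → 1199 + 273.15 = 1472.15 K.
Carnot efficiency: η = 1 − T_C/T_H = 1 − 330.00/1472.15 = 0.7758.
For a reversible cycle Q_C/Q_H = T_C/T_H, so Q_C = 453 × 330.00/1472.15 = 101.5 kJ.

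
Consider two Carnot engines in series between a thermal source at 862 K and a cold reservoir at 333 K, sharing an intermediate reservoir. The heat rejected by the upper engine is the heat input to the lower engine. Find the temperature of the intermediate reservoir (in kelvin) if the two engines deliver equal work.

For reversible stages Q_m = Q_H·(T_m/T_H). Setting W₁ = Q_H(1 − T_m/T_H) equal to W₂ = Q_m(1 − T_C/T_m) = Q_H·(T_m − T_C)/T_H gives T_H − T_m = T_m − T_C, so T_m = (T_H + T_C)/2 = (862.00 + 333.00)/2 = 598 K.

T_m ≈ 598 K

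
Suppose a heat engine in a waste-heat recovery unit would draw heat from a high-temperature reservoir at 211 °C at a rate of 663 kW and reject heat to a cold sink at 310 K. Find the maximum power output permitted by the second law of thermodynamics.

T_H = 211 °C → 211 + 273.15 = 484.15 K.
No engine can exceed the Carnot limit: η_max = 1 − T_C/T_H = 1 − 310.00/484.15 = 0.3597.
W_max = η_max · Q_H = 0.3597 × 663 = 238 kW.

Ẇ_max ≈ 238 kW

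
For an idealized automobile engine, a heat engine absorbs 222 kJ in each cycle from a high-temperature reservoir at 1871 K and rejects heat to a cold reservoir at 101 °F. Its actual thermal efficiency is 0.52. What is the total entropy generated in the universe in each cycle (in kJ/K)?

T_C = 101 °F → (101 − 32) × 5/9 = 38.33 °C = 311.48 K.
W = η·Q_H = 0.52 × 222 = 115.4 kJ, so Q_C = Q_H − W = 106.6 kJ.
The hot reservoir loses entropy Q_H/T_H = 222/1871.00 = 0.1187 kJ/K; the cold reservoir gains Q_C/T_C = 106.6/311.48 = 0.3421 kJ/K.
ΔS_univ = −Q_H/T_H + Q_C/T_C = 0.223 kJ/K (> 0, since η = 0.52 < η_Carnot = 0.834).

ΔS_univ ≈ 0.223 kJ/K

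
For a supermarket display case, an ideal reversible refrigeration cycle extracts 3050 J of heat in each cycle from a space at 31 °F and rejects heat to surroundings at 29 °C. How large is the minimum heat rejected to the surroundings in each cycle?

Q_H ≈ 3381 J

T_H = 29 °C → 29 + 273.15 = 302.15 K.
T_C = 31 °F → (31 − 32) × 5/9 = -0.56 °C = 272.59 K.
For a reversible cycle Q_H/Q_C = T_H/T_C, so Q_H = Q_C·T_H/T_C = 3050 × 302.15/272.59 = 3381 J.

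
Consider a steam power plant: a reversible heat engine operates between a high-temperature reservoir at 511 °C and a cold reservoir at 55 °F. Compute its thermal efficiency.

T_H = 511 °C → 511 + 273.15 = 784.15 K.
T_C = 55 °F → (55 − 32) × 5/9 = 12.78 °C = 285.93 K.
Since the cycle is reversible, η = 1 − T_C/T_H = 1 − 285.93/784.15 = 0.6354.

η ≈ 0.6354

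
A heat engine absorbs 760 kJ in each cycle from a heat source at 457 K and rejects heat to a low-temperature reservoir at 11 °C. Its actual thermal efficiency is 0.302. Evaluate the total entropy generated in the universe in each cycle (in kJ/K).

T_C = 11 °C → 11 + 273.15 = 284.15 K.
W = η·Q_H = 0.302 × 760 = 229.5 kJ, so Q_C = Q_H − W = 530.5 kJ.
The hot reservoir loses entropy Q_H/T_H = 760/457.00 = 1.663 kJ/K; the cold reservoir gains Q_C/T_C = 530.5/284.15 = 1.867 kJ/K.
ΔS_univ = −Q_H/T_H + Q_C/T_C = 0.204 kJ/K (> 0, since η = 0.302 < η_Carnot = 0.378).

ΔS_univ ≈ 0.204 kJ/K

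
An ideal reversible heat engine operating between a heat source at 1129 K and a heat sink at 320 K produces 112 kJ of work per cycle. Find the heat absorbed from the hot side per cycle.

Since the cycle is reversible, η = 1 − T_C/T_H = 1 − 320.00/1129.00 = 0.7166.
Q_H = W/η = 112/0.7166 = 156 kJ.

Q_H ≈ 156 kJ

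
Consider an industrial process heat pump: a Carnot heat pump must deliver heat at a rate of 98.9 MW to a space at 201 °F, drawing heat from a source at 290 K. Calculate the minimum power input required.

T_H = 201 °F → (201 − 32) × 5/9 = 93.89 °C = 367.04 K.
For a reversible heat pump, COP_HP = T_H/(T_H − T_C) = 367.04/77.04 = 4.7643.
W = Q_H/COP_HP = 98.9/4.7643 = 20.8 MW.

Ẇ_in ≈ 20.8 MW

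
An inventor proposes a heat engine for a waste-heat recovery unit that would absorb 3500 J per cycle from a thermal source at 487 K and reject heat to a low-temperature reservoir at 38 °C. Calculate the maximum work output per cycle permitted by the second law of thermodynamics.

T_C = 38 °C → 38 + 273.15 = 311.15 K.
The upper bound on efficiency is η_max = 1 − T_C/T_H = 1 − 311.15/487.00 = 0.3611.
W_max = η_max · Q_H = 0.3611 × 3500 = 1260 J.

W_max ≈ 1260 J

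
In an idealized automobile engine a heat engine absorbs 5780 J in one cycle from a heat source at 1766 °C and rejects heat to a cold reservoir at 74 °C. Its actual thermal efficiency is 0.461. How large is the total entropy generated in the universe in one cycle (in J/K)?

ΔS_univ ≈ 6.14 J/K

T_H = 1766 °C → 1766 + 273.15 = 2039.15 K.
T_C = 74 °C → 74 + 273.15 = 347.15 K.
W = η·Q_H = 0.461 × 5780 = 2665 J, so Q_C = Q_H − W = 3115 J.
Entropy balance on the reservoirs: −Q_H/T_H = -2.835 J/K, +Q_C/T_C = 8.974 J/K.
ΔS_univ = −Q_H/T_H + Q_C/T_C = 6.14 J/K (> 0, since η = 0.461 < η_Carnot = 0.830).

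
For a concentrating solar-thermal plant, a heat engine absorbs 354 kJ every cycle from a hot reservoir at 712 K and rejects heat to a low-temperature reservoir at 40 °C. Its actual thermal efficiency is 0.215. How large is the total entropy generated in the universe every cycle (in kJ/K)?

ΔS_univ ≈ 0.3902 kJ/K

T_C = 40 °C → 40 + 273.15 = 313.15 K.
W = η·Q_H = 0.215 × 354 = 76.11 kJ, so Q_C = Q_H − W = 277.9 kJ.
The hot reservoir loses entropy Q_H/T_H = 354/712.00 = 0.4972 kJ/K; the cold reservoir gains Q_C/T_C = 277.9/313.15 = 0.8874 kJ/K.
ΔS_univ = −Q_H/T_H + Q_C/T_C = 0.3902 kJ/K (> 0, since η = 0.215 < η_Carnot = 0.560).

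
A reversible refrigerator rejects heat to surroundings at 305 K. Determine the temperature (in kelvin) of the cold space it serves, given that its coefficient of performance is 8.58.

COP_R = T_C/(T_H − T_C) ⇒ T_C = T_H·COP_R/(1 + COP_R) = 305.00 × 8.58/(1 + 8.58) = 273 K.

T_C ≈ 273 K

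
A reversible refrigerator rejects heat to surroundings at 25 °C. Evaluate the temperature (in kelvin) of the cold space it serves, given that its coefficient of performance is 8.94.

T_C ≈ 268 K

T_H = 25 °C → 25 + 273.15 = 298.15 K.
COP_R = T_C/(T_H − T_C) ⇒ T_C = T_H·COP_R/(1 + COP_R) = 298.15 × 8.94/(1 + 8.94) = 268 K.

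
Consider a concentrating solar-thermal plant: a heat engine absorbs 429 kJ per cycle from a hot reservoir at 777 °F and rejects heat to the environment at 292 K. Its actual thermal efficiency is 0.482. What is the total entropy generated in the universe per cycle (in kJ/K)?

T_H = 777 °F → (777 − 32) × 5/9 = 413.89 °C = 687.04 K.
W = η·Q_H = 0.482 × 429 = 206.8 kJ, so Q_C = Q_H − W = 222.2 kJ.
Entropy balance on the reservoirs: −Q_H/T_H = -0.6244 kJ/K, +Q_C/T_C = 0.7610 kJ/K.
ΔS_univ = −Q_H/T_H + Q_C/T_C = 0.1366 kJ/K (> 0, since η = 0.482 < η_Carnot = 0.575).

ΔS_univ ≈ 0.1366 kJ/K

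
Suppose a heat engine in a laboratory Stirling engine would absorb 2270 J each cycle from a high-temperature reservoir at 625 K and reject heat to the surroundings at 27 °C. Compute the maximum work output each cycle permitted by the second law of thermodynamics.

W_max ≈ 1180 J

T_C = 27 °C → 27 + 273.15 = 300.15 K.
By the Carnot theorem, η_max = 1 − T_C/T_H = 1 − 300.15/625.00 = 0.5198.
W_max = η_max · Q_H = 0.5198 × 2270 = 1180 J.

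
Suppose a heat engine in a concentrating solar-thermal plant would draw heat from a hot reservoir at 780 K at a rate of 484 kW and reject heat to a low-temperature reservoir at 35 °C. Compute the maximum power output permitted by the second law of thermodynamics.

T_C = 35 °C → 35 + 273.15 = 308.15 K.
By the Carnot theorem, η_max = 1 − T_C/T_H = 1 − 308.15/780.00 = 0.6049.
W_max = η_max · Q_H = 0.6049 × 484 = 293 kW.

Ẇ_max ≈ 293 kW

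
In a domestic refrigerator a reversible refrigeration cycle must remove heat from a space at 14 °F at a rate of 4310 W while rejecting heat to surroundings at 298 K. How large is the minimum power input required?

T_C = 14 °F → (14 − 32) × 5/9 = -10.00 °C = 263.15 K.
COP_R = T_C/(T_H − T_C) = 263.15/34.85 = 7.5509.
W = Q_C/COP_R = 4310/7.5509 = 571 W.

Ẇ_in ≈ 571 W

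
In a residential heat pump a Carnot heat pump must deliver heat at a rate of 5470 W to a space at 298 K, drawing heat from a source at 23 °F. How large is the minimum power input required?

Ẇ_in ≈ 547.9 W

T_C = 23 °F → (23 − 32) × 5/9 = -5.00 °C = 268.15 K.
The Carnot heat-pump COP is COP_HP = T_H/(T_H − T_C) = 298.00/29.85 = 9.9832.
W = Q_H/COP_HP = 5470/9.9832 = 547.9 W.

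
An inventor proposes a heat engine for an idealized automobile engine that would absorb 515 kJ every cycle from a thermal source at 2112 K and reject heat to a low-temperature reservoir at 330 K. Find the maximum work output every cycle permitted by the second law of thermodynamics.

W_max ≈ 435 kJ

The second-law ceiling is the Carnot efficiency, η_max = 1 − T_C/T_H = 1 − 330.00/2112.00 = 0.8438.
W_max = η_max · Q_H = 0.8438 × 515 = 435 kJ.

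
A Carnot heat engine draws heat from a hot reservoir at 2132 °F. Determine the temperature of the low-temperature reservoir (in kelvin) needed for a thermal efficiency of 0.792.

T_C ≈ 299 K

T_H = 2132 °F → (2132 − 32) × 5/9 = 1166.67 °C = 1439.82 K.
From η = 1 − T_C/T_H, T_C = T_H·(1 − η) = 1439.82 × (1 − 0.792) = 299 K.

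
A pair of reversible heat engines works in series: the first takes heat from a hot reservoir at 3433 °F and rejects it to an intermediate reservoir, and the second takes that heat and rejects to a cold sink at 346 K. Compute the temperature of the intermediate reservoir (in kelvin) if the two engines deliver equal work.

T_m ≈ 1250 K

T_H = 3433 °F → (3433 − 32) × 5/9 = 1889.44 °C = 2162.59 K.
For reversible stages Q_m = Q_H·(T_m/T_H). Setting W₁ = Q_H(1 − T_m/T_H) equal to W₂ = Q_m(1 − T_C/T_m) = Q_H·(T_m − T_C)/T_H gives T_H − T_m = T_m − T_C, so T_m = (T_H + T_C)/2 = (2162.59 + 346.00)/2 = 1250 K.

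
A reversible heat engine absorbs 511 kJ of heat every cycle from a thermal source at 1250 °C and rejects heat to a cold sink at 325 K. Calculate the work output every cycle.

W ≈ 402 kJ

T_H = 1250 °C → 1250 + 273.15 = 1523.15 K.
Since the cycle is reversible, η = 1 − T_C/T_H = 1 − 325.00/1523.15 = 0.7866.
W = η·Q_H = 0.7866 × 511 = 402 kJ.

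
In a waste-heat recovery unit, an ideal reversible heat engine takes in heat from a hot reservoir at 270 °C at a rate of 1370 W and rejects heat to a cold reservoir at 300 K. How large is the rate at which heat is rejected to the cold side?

Q̇_C ≈ 757 W

T_H = 270 °C → 270 + 273.15 = 543.15 K.
The Carnot efficiency is η = 1 − T_C/T_H = 1 − 300.00/543.15 = 0.4477.
For a reversible cycle Q_C/Q_H = T_C/T_H, so Q_C = 1370 × 300.00/543.15 = 757 W.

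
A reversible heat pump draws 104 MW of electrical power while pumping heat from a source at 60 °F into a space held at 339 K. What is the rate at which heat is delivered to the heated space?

Q̇_H ≈ 701.0 MW

T_C = 60 °F → (60 − 32) × 5/9 = 15.56 °C = 288.71 K.
COP_HP = T_H/(T_H − T_C) = 339.00/50.29 = 6.7403.
Q_H = COP_HP · W = 6.7403 × 104 = 701.0 MW.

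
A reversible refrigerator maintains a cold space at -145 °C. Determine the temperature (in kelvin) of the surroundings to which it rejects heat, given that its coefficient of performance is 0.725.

T_C = -145 °C → -145 + 273.15 = 128.15 K.
COP_R = T_C/(T_H − T_C) ⇒ T_H = T_C·(1 + 1/COP_R) = 128.15 × (1 + 1/0.725) = 304.9 K.

T_H ≈ 304.9 K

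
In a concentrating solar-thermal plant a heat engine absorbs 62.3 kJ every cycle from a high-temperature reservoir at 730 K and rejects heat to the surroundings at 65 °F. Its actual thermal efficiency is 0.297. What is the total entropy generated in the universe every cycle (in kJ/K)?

ΔS_univ ≈ 0.0649 kJ/K

T_C = 65 °F → (65 − 32) × 5/9 = 18.33 °C = 291.48 K.
W = η·Q_H = 0.297 × 62.3 = 18.50 kJ, so Q_C = Q_H − W = 43.80 kJ.
The hot reservoir loses entropy Q_H/T_H = 62.3/730.00 = 0.08534 kJ/K; the cold reservoir gains Q_C/T_C = 43.80/291.48 = 0.1503 kJ/K.
ΔS_univ = −Q_H/T_H + Q_C/T_C = 0.0649 kJ/K (> 0, since η = 0.297 < η_Carnot = 0.601).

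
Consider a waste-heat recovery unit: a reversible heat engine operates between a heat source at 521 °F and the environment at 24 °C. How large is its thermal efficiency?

T_H = 521 °F → (521 − 32) × 5/9 = 271.67 °C = 544.82 K.
T_C = 24 °C → 24 + 273.15 = 297.15 K.
The Carnot efficiency is η = 1 − T_C/T_H = 1 − 297.15/544.82 = 0.4546.

η ≈ 0.4546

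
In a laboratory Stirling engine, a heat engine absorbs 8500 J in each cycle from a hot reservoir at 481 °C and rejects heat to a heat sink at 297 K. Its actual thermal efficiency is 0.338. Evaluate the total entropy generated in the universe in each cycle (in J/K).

T_H = 481 °C → 481 + 273.15 = 754.15 K.
W = η·Q_H = 0.338 × 8500 = 2873 J, so Q_C = Q_H − W = 5627 J.
Entropy balance on the reservoirs: −Q_H/T_H = -11.27 J/K, +Q_C/T_C = 18.95 J/K.
ΔS_univ = −Q_H/T_H + Q_C/T_C = 7.675 J/K (> 0, since η = 0.338 < η_Carnot = 0.606).

ΔS_univ ≈ 7.675 J/K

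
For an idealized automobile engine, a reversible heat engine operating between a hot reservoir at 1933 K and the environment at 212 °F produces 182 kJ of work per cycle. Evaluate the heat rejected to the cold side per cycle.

T_C = 212 °F → (212 − 32) × 5/9 = 100.00 °C = 373.15 K.
η_rev = 1 − T_C/T_H = 1 − 373.15/1933.00 = 0.8070.
Since Q_C/Q_H = T_C/T_H and Q_H = W/η, Q_C = W·T_C/(T_H − T_C) = 182 × 373.15/1559.85 = 43.5 kJ.

Q_C ≈ 43.5 kJ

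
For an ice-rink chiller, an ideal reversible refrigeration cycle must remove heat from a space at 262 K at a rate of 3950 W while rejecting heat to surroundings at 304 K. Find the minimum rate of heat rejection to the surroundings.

For a reversible cycle Q_H/Q_C = T_H/T_C, so Q_H = Q_C·T_H/T_C = 3950 × 304.00/262.00 = 4583 W.

Q̇_H ≈ 4583 W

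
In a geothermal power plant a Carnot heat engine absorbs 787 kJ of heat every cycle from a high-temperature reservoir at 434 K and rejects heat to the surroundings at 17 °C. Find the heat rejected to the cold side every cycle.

Q_C ≈ 526.1 kJ

T_C = 17 °C → 17 + 273.15 = 290.15 K.
Carnot efficiency: η = 1 − T_C/T_H = 1 − 290.15/434.00 = 0.3315.
For a reversible cycle Q_C/Q_H = T_C/T_H, so Q_C = 787 × 290.15/434.00 = 526.1 kJ.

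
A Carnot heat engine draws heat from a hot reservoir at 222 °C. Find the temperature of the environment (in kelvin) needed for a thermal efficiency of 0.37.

T_C ≈ 311.9 K

T_H = 222 °C → 222 + 273.15 = 495.15 K.
From η = 1 − T_C/T_H, T_C = T_H·(1 − η) = 495.15 × (1 − 0.37) = 311.9 K.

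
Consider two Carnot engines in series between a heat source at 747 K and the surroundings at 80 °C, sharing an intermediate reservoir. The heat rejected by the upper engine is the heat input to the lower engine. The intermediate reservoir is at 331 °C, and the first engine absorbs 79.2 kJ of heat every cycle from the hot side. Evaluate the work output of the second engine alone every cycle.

T_C = 80 °C → 80 + 273.15 = 353.15 K.
T_m = 331 °C → 331 + 273.15 = 604.15 K.
Heat entering the second stage: Q_m = Q_H·(T_m/T_H) = 79.2 × 604.15/747.00 = 64.1 kJ.
Second-stage efficiency η₂ = 1 − T_C/T_m = 1 − 353.15/604.15 = 0.4155, so W₂ = η₂·Q_m = 26.6 kJ.

W₂ ≈ 26.6 kJ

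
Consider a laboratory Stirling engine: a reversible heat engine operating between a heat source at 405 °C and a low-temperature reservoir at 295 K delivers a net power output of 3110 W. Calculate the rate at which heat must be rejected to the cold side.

Q̇_C ≈ 2390 W

T_H = 405 °C → 405 + 273.15 = 678.15 K.
Carnot efficiency: η = 1 − T_C/T_H = 1 − 295.00/678.15 = 0.5650.
Since Q_C/Q_H = T_C/T_H and Q_H = W/η, Q_C = W·T_C/(T_H − T_C) = 3110 × 295.00/383.15 = 2390 W.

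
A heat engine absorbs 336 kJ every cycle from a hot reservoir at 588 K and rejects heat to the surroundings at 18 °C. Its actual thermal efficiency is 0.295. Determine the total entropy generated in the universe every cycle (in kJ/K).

ΔS_univ ≈ 0.242 kJ/K

T_C = 18 °C → 18 + 273.15 = 291.15 K.
W = η·Q_H = 0.295 × 336 = 99.12 kJ, so Q_C = Q_H − W = 236.9 kJ.
The hot reservoir loses entropy Q_H/T_H = 336/588.00 = 0.5714 kJ/K; the cold reservoir gains Q_C/T_C = 236.9/291.15 = 0.8136 kJ/K.
ΔS_univ = −Q_H/T_H + Q_C/T_C = 0.242 kJ/K (> 0, since η = 0.295 < η_Carnot = 0.505).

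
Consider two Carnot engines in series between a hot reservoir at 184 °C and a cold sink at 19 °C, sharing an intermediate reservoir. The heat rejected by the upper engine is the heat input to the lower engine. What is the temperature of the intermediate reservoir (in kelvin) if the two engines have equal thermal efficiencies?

T_H = 184 °C → 184 + 273.15 = 457.15 K.
T_C = 19 °C → 19 + 273.15 = 292.15 K.
Equal efficiencies require 1 − T_m/T_H = 1 − T_C/T_m, i.e. T_m/T_H = T_C/T_m, so T_m = √(T_H·T_C) = √(457.15 × 292.15) = 365 K.

T_m ≈ 365 K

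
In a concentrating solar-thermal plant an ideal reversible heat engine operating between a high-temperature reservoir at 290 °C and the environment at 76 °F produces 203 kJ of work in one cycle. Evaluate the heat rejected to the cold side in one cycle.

Q_C ≈ 227.5 kJ

T_H = 290 °C → 290 + 273.15 = 563.15 K.
T_C = 76 °F → (76 − 32) × 5/9 = 24.44 °C = 297.59 K.
For a reversible engine, η = 1 − T_C/T_H = 1 − 297.59/563.15 = 0.4716.
Since Q_C/Q_H = T_C/T_H and Q_H = W/η, Q_C = W·T_C/(T_H − T_C) = 203 × 297.59/265.56 = 227.5 kJ.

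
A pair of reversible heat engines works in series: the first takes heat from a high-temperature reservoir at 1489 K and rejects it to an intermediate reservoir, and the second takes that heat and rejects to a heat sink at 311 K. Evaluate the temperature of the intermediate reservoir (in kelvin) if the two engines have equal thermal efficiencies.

T_m ≈ 680.5 K

Equal efficiencies require 1 − T_m/T_H = 1 − T_C/T_m, i.e. T_m/T_H = T_C/T_m, so T_m = √(T_H·T_C) = √(1489.00 × 311.00) = 680.5 K.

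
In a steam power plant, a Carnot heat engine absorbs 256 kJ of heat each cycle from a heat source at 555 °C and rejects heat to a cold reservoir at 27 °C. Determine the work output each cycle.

W ≈ 163.2 kJ

T_H = 555 °C → 555 + 273.15 = 828.15 K.
T_C = 27 °C → 27 + 273.15 = 300.15 K.
The Carnot efficiency is η = 1 − T_C/T_H = 1 − 300.15/828.15 = 0.6376.
W = η·Q_H = 0.6376 × 256 = 163.2 kJ.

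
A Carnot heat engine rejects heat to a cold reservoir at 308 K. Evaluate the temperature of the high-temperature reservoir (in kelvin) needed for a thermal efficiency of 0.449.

From η = 1 − T_C/T_H, solving for T_H gives T_H = T_C/(1 − η) = 308.00/(1 − 0.449) = 559 K.

T_H ≈ 559 K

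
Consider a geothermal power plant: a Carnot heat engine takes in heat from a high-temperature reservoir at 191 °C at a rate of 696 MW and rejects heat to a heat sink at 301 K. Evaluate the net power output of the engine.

T_H = 191 °C → 191 + 273.15 = 464.15 K.
Carnot efficiency: η = 1 − T_C/T_H = 1 − 301.00/464.15 = 0.3515.
W = η·Q_H = 0.3515 × 696 = 244.6 MW.

Ẇ ≈ 244.6 MW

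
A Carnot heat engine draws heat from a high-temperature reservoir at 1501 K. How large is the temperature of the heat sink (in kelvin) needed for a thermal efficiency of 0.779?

From η = 1 − T_C/T_H, T_C = T_H·(1 − η) = 1501.00 × (1 − 0.779) = 332 K.

T_C ≈ 332 K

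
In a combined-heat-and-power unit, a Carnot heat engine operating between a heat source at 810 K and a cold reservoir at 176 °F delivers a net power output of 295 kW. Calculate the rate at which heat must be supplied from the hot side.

Q̇_H ≈ 523 kW

T_C = 176 °F → (176 − 32) × 5/9 = 80.00 °C = 353.15 K.
Carnot efficiency: η = 1 − T_C/T_H = 1 − 353.15/810.00 = 0.5640.
Q_H = W/η = 295/0.5640 = 523 kW.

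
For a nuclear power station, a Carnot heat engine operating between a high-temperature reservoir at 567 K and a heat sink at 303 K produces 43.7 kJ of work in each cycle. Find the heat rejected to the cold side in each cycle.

Carnot efficiency: η = 1 − T_C/T_H = 1 − 303.00/567.00 = 0.4656.
Since Q_C/Q_H = T_C/T_H and Q_H = W/η, Q_C = W·T_C/(T_H − T_C) = 43.7 × 303.00/264.00 = 50.2 kJ.

Q_C ≈ 50.2 kJ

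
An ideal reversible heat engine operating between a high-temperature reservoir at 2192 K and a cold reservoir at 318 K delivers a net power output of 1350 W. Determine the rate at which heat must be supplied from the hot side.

η_rev = 1 − T_C/T_H = 1 − 318.00/2192.00 = 0.8549.
Q_H = W/η = 1350/0.8549 = 1580 W.

Q̇_H ≈ 1580 W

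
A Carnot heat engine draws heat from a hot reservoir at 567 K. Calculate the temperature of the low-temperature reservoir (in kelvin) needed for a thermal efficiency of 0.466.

T_C ≈ 303 K

From η = 1 − T_C/T_H, T_C = T_H·(1 − η) = 567.00 × (1 − 0.466) = 303 K.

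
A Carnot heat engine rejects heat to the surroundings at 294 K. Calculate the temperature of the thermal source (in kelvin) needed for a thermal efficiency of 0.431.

From η = 1 − T_C/T_H, solving for T_H gives T_H = T_C/(1 − η) = 294.00/(1 − 0.431) = 516.7 K.

T_H ≈ 516.7 K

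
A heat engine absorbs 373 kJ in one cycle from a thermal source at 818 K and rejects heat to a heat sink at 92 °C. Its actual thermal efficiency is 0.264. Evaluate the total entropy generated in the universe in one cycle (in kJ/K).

ΔS_univ ≈ 0.296 kJ/K

T_C = 92 °C → 92 + 273.15 = 365.15 K.
W = η·Q_H = 0.264 × 373 = 98.47 kJ, so Q_C = Q_H − W = 274.5 kJ.
The hot reservoir loses entropy Q_H/T_H = 373/818.00 = 0.4560 kJ/K; the cold reservoir gains Q_C/T_C = 274.5/365.15 = 0.7518 kJ/K.
ΔS_univ = −Q_H/T_H + Q_C/T_C = 0.296 kJ/K (> 0, since η = 0.264 < η_Carnot = 0.554).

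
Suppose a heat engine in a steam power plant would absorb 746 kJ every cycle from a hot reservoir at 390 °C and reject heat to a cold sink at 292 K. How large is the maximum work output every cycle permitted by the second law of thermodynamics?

T_H = 390 °C → 390 + 273.15 = 663.15 K.
The upper bound on efficiency is η_max = 1 − T_C/T_H = 1 − 292.00/663.15 = 0.5597.
W_max = η_max · Q_H = 0.5597 × 746 = 417.5 kJ.

W_max ≈ 417.5 kJ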